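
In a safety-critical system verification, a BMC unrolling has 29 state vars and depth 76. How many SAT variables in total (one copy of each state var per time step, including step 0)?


BMC unrolls to depth k, creating one copy of each state var for steps 0..k.
Step count = 76 + 1 = 77 (steps 0 through 76)
Vars per step = 29
Total = 29 * 77 = 2233

2233


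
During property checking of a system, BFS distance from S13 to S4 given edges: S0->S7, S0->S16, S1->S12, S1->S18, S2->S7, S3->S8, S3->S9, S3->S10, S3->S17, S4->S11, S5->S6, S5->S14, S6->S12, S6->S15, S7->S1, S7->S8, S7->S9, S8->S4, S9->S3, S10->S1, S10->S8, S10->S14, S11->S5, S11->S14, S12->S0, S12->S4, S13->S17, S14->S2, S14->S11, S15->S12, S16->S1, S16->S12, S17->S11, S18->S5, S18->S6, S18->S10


BFS layer-by-layer from S13:
  dist 0: {S13}
  dist 1: {S17}
  dist 2: {S11}
  dist 3: {S5, S14}
  dist 4: {S2, S6}
  dist 5: {S7, S12, S15}
  dist 6: {S0, S1, S4, S8, S9}
  -> S4 reached at distance 6
Shortest path length = 6

6


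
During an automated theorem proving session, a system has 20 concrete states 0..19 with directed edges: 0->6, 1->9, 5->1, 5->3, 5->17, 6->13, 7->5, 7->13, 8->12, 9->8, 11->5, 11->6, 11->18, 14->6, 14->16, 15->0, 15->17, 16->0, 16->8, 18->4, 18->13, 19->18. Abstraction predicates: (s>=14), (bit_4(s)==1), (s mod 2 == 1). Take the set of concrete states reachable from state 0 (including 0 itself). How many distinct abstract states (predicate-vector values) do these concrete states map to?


BFS from 0:
Concrete reachable: {0, 6, 13}
Abstract via predicates (s>=14), (bit_4(s)==1), (s mod 2 == 1):
  (0,0,0) <- {0, 6}
  (0,0,1) <- {13}
Distinct abstract states = 2

2


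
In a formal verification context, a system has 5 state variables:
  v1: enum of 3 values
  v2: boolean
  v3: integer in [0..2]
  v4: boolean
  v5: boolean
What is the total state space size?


State space = product of domain sizes of all variables.
Domain sizes:
  v1 (enum of 3 values): 3
  v2 (boolean): 2
  v3 (integer in [0..2]): 3
  v4 (boolean): 2
  v5 (boolean): 2
Product = 3 * 2 * 3 * 2 * 2 = 72

72


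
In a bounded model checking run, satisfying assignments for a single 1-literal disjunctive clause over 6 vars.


Step 1: Total=2^6=64
Step 2: Unsat when all 1 false: 2^5=32
Step 3: Sat=64-32=32

32


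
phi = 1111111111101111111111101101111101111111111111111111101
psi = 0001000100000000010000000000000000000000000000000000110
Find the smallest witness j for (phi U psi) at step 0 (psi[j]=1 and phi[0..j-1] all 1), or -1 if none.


(phi U psi) at 0: need smallest j with psi[j]=1 and phi[i]=1 for all i in [0,j).
Scan from step 0:
  step 0: phi=1, psi=0 -> continue
  step 1: phi=1, psi=0 -> continue
  step 2: phi=1, psi=0 -> continue
  step 3: psi=1 and phi held for [0,3) -> witness found
Witness step = 3

3


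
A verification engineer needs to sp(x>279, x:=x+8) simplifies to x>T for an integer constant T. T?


Formula: sp(P, x:=E) = exists old_x. (x = E[old_x/x]) AND P[old_x/x] (old_x is the value of x before the assignment; eliminate old_x by solving x = E[old_x/x] for old_x)
Step 1: Precondition P: x>279, i.e. old_x > 279
Step 2: Assignment gives x = old_x + 8, so old_x = x - 8
Step 3: Substitute into P: x - 8 > 279
Step 4: Simplify: x > 279+8 = 287

287


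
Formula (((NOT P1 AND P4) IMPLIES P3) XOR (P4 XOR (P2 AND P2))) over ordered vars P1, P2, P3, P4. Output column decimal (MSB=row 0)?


Formula: (((NOT P1 AND P4) IMPLIES P3) XOR (P4 XOR (P2 AND P2))) over P1, P2, P3, P4 (16 rows)
Evaluate each row (bits = P1,P2,P3,P4, MSB first):
  row 0 [0000]: (((NOT 0 AND 0) IMPLIES 0) XOR (0 XOR (0 AND 0))) -> 1
  row 1 [0001]: (((NOT 0 AND 1) IMPLIES 0) XOR (1 XOR (0 AND 0))) -> 1
  row 2 [0010]: (((NOT 0 AND 0) IMPLIES 1) XOR (0 XOR (0 AND 0))) -> 1
  row 3 [0011]: (((NOT 0 AND 1) IMPLIES 1) XOR (1 XOR (0 AND 0))) -> 0
  row 4 [0100]: (((NOT 0 AND 0) IMPLIES 0) XOR (0 XOR (1 AND 1))) -> 0
  row 5 [0101]: (((NOT 0 AND 1) IMPLIES 0) XOR (1 XOR (1 AND 1))) -> 0
  row 6 [0110]: (((NOT 0 AND 0) IMPLIES 1) XOR (0 XOR (1 AND 1))) -> 0
  row 7 [0111]: (((NOT 0 AND 1) IMPLIES 1) XOR (1 XOR (1 AND 1))) -> 1
  row 8 [1000]: (((NOT 1 AND 0) IMPLIES 0) XOR (0 XOR (0 AND 0))) -> 1
  row 9 [1001]: (((NOT 1 AND 1) IMPLIES 0) XOR (1 XOR (0 AND 0))) -> 0
  row 10 [1010]: (((NOT 1 AND 0) IMPLIES 1) XOR (0 XOR (0 AND 0))) -> 1
  row 11 [1011]: (((NOT 1 AND 1) IMPLIES 1) XOR (1 XOR (0 AND 0))) -> 0
  row 12 [1100]: (((NOT 1 AND 0) IMPLIES 0) XOR (0 XOR (1 AND 1))) -> 0
  row 13 [1101]: (((NOT 1 AND 1) IMPLIES 0) XOR (1 XOR (1 AND 1))) -> 1
  row 14 [1110]: (((NOT 1 AND 0) IMPLIES 1) XOR (0 XOR (1 AND 1))) -> 0
  row 15 [1111]: (((NOT 1 AND 1) IMPLIES 1) XOR (1 XOR (1 AND 1))) -> 1
Full result column, 4 rows per line (P1,P2 fixed per line; P3,P4 runs 00..11 left to right):
  rows 0-3 [P1,P2=00]: 1110  = hex E
  rows 4-7 [P1,P2=01]: 0001  = hex 1
  rows 8-11 [P1,P2=10]: 1010  = hex A
  rows 12-15 [P1,P2=11]: 0101  = hex 5
Output column (row 0 .. row 15) = 1110000110100101
Output column grouped in 4s = 1110 0001 1010 0101 = 0xE1A5
Convert to decimal digit by digit (value = value*16 + digit):
  E -> 14
  14*16 + 1 = 225
  225*16 + 10 (A) = 3610
  3610*16 + 5 = 57765
Decimal = 57765

57765


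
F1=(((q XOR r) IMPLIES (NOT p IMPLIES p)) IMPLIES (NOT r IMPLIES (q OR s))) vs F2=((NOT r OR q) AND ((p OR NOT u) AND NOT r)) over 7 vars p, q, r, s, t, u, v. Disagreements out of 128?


F1 = (((q XOR r) IMPLIES (NOT p IMPLIES p)) IMPLIES (NOT r IMPLIES (q OR s)))
F2 = ((NOT r OR q) AND ((p OR NOT u) AND NOT r))
Evaluate both on each of 128 rows (bits = p,q,r,s,t,u,v):
  row 0 [0000000]: F1=0 F2=1 (differ) -> 1
  row 1 [0000001]: F1=0 F2=1 (differ) -> 1
  row 2 [0000010]: F1=0 F2=0 -> 0
  row 3 [0000011]: F1=0 F2=0 -> 0
  row 4 [0000100]: F1=0 F2=1 (differ) -> 1
  (every remaining row is evaluated the same way; all 128 results are listed next)
Full result column, 8 rows per line (p,q,r,s fixed per line; t,u,v runs 000..111 left to right):
  rows 0-7 [p,q,r,s=0000]: 11001100  (ones: 4)
  rows 8-15 [p,q,r,s=0001]: 00110011  (ones: 4)
  rows 16-23 [p,q,r,s=0010]: 11111111  (ones: 8)
  rows 24-31 [p,q,r,s=0011]: 11111111  (ones: 8)
  rows 32-39 [p,q,r,s=0100]: 00110011  (ones: 4)
  rows 40-47 [p,q,r,s=0101]: 00110011  (ones: 4)
  rows 48-55 [p,q,r,s=0110]: 11111111  (ones: 8)
  rows 56-63 [p,q,r,s=0111]: 11111111  (ones: 8)
  rows 64-71 [p,q,r,s=1000]: 11111111  (ones: 8)
  rows 72-79 [p,q,r,s=1001]: 00000000  (ones: 0)
  rows 80-87 [p,q,r,s=1010]: 11111111  (ones: 8)
  rows 88-95 [p,q,r,s=1011]: 11111111  (ones: 8)
  rows 96-103 [p,q,r,s=1100]: 00000000  (ones: 0)
  rows 104-111 [p,q,r,s=1101]: 00000000  (ones: 0)
  rows 112-119 [p,q,r,s=1110]: 11111111  (ones: 8)
  rows 120-127 [p,q,r,s=1111]: 11111111  (ones: 8)
Disagreements = 4+4+8+8+4+4+8+8+8+0+8+8+0+0+8+8 = 88

88


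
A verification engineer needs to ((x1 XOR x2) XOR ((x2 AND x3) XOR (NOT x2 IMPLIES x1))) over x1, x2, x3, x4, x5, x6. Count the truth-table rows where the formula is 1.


Formula: ((x1 XOR x2) XOR ((x2 AND x3) XOR (NOT x2 IMPLIES x1))) over 6 vars (64 rows)
Evaluate each row (x1, x2, x3, x4, x5, x6 as bits, MSB first):
  row 0 [000000]: ((0 XOR 0) XOR ((0 AND 0) XOR (NOT 0 IMPLIES 0))) -> 0
  row 1 [000001]: ((0 XOR 0) XOR ((0 AND 0) XOR (NOT 0 IMPLIES 0))) -> 0
  row 2 [000010]: ((0 XOR 0) XOR ((0 AND 0) XOR (NOT 0 IMPLIES 0))) -> 0
  row 3 [000011]: ((0 XOR 0) XOR ((0 AND 0) XOR (NOT 0 IMPLIES 0))) -> 0
  row 4 [000100]: ((0 XOR 0) XOR ((0 AND 0) XOR (NOT 0 IMPLIES 0))) -> 0
  (every remaining row is evaluated the same way; all 64 results are listed next)
Full result column, 8 rows per line (x1,x2,x3 fixed per line; x4,x5,x6 runs 000..111 left to right):
  rows 0-7 [x1,x2,x3=000]: 00000000  (ones: 0)
  rows 8-15 [x1,x2,x3=001]: 00000000  (ones: 0)
  rows 16-23 [x1,x2,x3=010]: 00000000  (ones: 0)
  rows 24-31 [x1,x2,x3=011]: 11111111  (ones: 8)
  rows 32-39 [x1,x2,x3=100]: 00000000  (ones: 0)
  rows 40-47 [x1,x2,x3=101]: 00000000  (ones: 0)
  rows 48-55 [x1,x2,x3=110]: 11111111  (ones: 8)
  rows 56-63 [x1,x2,x3=111]: 00000000  (ones: 0)
Count of 1-rows = 0+0+0+8+0+0+8+0 = 16

16


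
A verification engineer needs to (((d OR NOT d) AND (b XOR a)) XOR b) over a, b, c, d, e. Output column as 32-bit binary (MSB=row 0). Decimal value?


Formula: (((d OR NOT d) AND (b XOR a)) XOR b) over a, b, c, d, e (32 rows)
Evaluate each row (bits = a,b,c,d,e, MSB first):
  row 0 [00000]: (((0 OR NOT 0) AND (0 XOR 0)) XOR 0) -> 0
  row 1 [00001]: (((0 OR NOT 0) AND (0 XOR 0)) XOR 0) -> 0
  row 2 [00010]: (((1 OR NOT 1) AND (0 XOR 0)) XOR 0) -> 0
  row 3 [00011]: (((1 OR NOT 1) AND (0 XOR 0)) XOR 0) -> 0
  row 4 [00100]: (((0 OR NOT 0) AND (0 XOR 0)) XOR 0) -> 0
  row 5 [00101]: (((0 OR NOT 0) AND (0 XOR 0)) XOR 0) -> 0
  row 6 [00110]: (((1 OR NOT 1) AND (0 XOR 0)) XOR 0) -> 0
  row 7 [00111]: (((1 OR NOT 1) AND (0 XOR 0)) XOR 0) -> 0
  row 8 [01000]: (((0 OR NOT 0) AND (1 XOR 0)) XOR 1) -> 0
  row 9 [01001]: (((0 OR NOT 0) AND (1 XOR 0)) XOR 1) -> 0
  row 10 [01010]: (((1 OR NOT 1) AND (1 XOR 0)) XOR 1) -> 0
  row 11 [01011]: (((1 OR NOT 1) AND (1 XOR 0)) XOR 1) -> 0
  row 12 [01100]: (((0 OR NOT 0) AND (1 XOR 0)) XOR 1) -> 0
  row 13 [01101]: (((0 OR NOT 0) AND (1 XOR 0)) XOR 1) -> 0
  row 14 [01110]: (((1 OR NOT 1) AND (1 XOR 0)) XOR 1) -> 0
  row 15 [01111]: (((1 OR NOT 1) AND (1 XOR 0)) XOR 1) -> 0
  row 16 [10000]: (((0 OR NOT 0) AND (0 XOR 1)) XOR 0) -> 1
  row 17 [10001]: (((0 OR NOT 0) AND (0 XOR 1)) XOR 0) -> 1
  row 18 [10010]: (((1 OR NOT 1) AND (0 XOR 1)) XOR 0) -> 1
  row 19 [10011]: (((1 OR NOT 1) AND (0 XOR 1)) XOR 0) -> 1
  row 20 [10100]: (((0 OR NOT 0) AND (0 XOR 1)) XOR 0) -> 1
  row 21 [10101]: (((0 OR NOT 0) AND (0 XOR 1)) XOR 0) -> 1
  row 22 [10110]: (((1 OR NOT 1) AND (0 XOR 1)) XOR 0) -> 1
  row 23 [10111]: (((1 OR NOT 1) AND (0 XOR 1)) XOR 0) -> 1
  row 24 [11000]: (((0 OR NOT 0) AND (1 XOR 1)) XOR 1) -> 1
  row 25 [11001]: (((0 OR NOT 0) AND (1 XOR 1)) XOR 1) -> 1
  row 26 [11010]: (((1 OR NOT 1) AND (1 XOR 1)) XOR 1) -> 1
  row 27 [11011]: (((1 OR NOT 1) AND (1 XOR 1)) XOR 1) -> 1
  row 28 [11100]: (((0 OR NOT 0) AND (1 XOR 1)) XOR 1) -> 1
  row 29 [11101]: (((0 OR NOT 0) AND (1 XOR 1)) XOR 1) -> 1
  row 30 [11110]: (((1 OR NOT 1) AND (1 XOR 1)) XOR 1) -> 1
  row 31 [11111]: (((1 OR NOT 1) AND (1 XOR 1)) XOR 1) -> 1
Full result column, 4 rows per line (a,b,c fixed per line; d,e runs 00..11 left to right):
  rows 0-3 [a,b,c=000]: 0000  = hex 0
  rows 4-7 [a,b,c=001]: 0000  = hex 0
  rows 8-11 [a,b,c=010]: 0000  = hex 0
  rows 12-15 [a,b,c=011]: 0000  = hex 0
  rows 16-19 [a,b,c=100]: 1111  = hex F
  rows 20-23 [a,b,c=101]: 1111  = hex F
  rows 24-27 [a,b,c=110]: 1111  = hex F
  rows 28-31 [a,b,c=111]: 1111  = hex F
Output column (row 0 .. row 31) = 00000000000000001111111111111111
Output column grouped in 4s = 0000 0000 0000 0000 1111 1111 1111 1111 = 0x0000FFFF
Convert to decimal digit by digit (value = value*16 + digit):
  0 -> 0
  0*16 + 0 = 0
  0*16 + 0 = 0
  0*16 + 0 = 0
  0*16 + 15 (F) = 15
  15*16 + 15 (F) = 255
  255*16 + 15 (F) = 4095
  4095*16 + 15 (F) = 65535
Decimal = 65535

65535


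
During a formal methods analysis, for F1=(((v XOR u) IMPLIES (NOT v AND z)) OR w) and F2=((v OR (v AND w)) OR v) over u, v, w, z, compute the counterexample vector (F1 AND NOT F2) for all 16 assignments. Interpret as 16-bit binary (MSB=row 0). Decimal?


F1 = (((v XOR u) IMPLIES (NOT v AND z)) OR w)
F2 = ((v OR (v AND w)) OR v)
Counterexample to F1=>F2 is where F1=1 and F2=0.
Evaluate each row (bits = u,v,w,z, MSB first):
  row 0 [0000]: F1=1 F2=0 -> F1&~F2 -> 1
  row 1 [0001]: F1=1 F2=0 -> F1&~F2 -> 1
  row 2 [0010]: F1=1 F2=0 -> F1&~F2 -> 1
  row 3 [0011]: F1=1 F2=0 -> F1&~F2 -> 1
  row 4 [0100]: F1=0 F2=1 -> F1&~F2 -> 0
  row 5 [0101]: F1=0 F2=1 -> F1&~F2 -> 0
  row 6 [0110]: F1=1 F2=1 -> F1&~F2 -> 0
  row 7 [0111]: F1=1 F2=1 -> F1&~F2 -> 0
  row 8 [1000]: F1=0 F2=0 -> F1&~F2 -> 0
  row 9 [1001]: F1=1 F2=0 -> F1&~F2 -> 1
  row 10 [1010]: F1=1 F2=0 -> F1&~F2 -> 1
  row 11 [1011]: F1=1 F2=0 -> F1&~F2 -> 1
  row 12 [1100]: F1=1 F2=1 -> F1&~F2 -> 0
  row 13 [1101]: F1=1 F2=1 -> F1&~F2 -> 0
  row 14 [1110]: F1=1 F2=1 -> F1&~F2 -> 0
  row 15 [1111]: F1=1 F2=1 -> F1&~F2 -> 0
Full result column, 4 rows per line (u,v fixed per line; w,z runs 00..11 left to right):
  rows 0-3 [u,v=00]: 1111  = hex F
  rows 4-7 [u,v=01]: 0000  = hex 0
  rows 8-11 [u,v=10]: 0111  = hex 7
  rows 12-15 [u,v=11]: 0000  = hex 0
Counterexample vector (row 0 .. row 15) = 1111000001110000
Output column grouped in 4s = 1111 0000 0111 0000 = 0xF070
Convert to decimal digit by digit (value = value*16 + digit):
  F -> 15
  15*16 + 0 = 240
  240*16 + 7 = 3847
  3847*16 + 0 = 61552
Decimal = 61552

61552


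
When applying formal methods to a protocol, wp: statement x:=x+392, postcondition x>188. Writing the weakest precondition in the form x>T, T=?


Formula: wp(x:=E, P) = P[E/x] (substitute E for x in postcondition)
Step 1: Postcondition: x>188
Step 2: Substitute x+392 for x: x+392>188
Step 3: Solve for x: x > 188-392 = -204

-204


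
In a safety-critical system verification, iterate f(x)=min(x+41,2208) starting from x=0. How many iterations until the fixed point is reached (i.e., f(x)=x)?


Step 1: x=0, cap=2208, increment=41
Step 2: x grows by 41 each step until capped at 2208; fixed point is x=2208
Step 3: iterations = ceil(2208/41) = 54

54


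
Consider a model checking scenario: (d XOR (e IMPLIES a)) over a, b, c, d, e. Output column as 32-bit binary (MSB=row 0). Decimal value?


Formula: (d XOR (e IMPLIES a)) over a, b, c, d, e (32 rows)
Evaluate each row (bits = a,b,c,d,e, MSB first):
  row 0 [00000]: (0 XOR (0 IMPLIES 0)) -> 1
  row 1 [00001]: (0 XOR (1 IMPLIES 0)) -> 0
  row 2 [00010]: (1 XOR (0 IMPLIES 0)) -> 0
  row 3 [00011]: (1 XOR (1 IMPLIES 0)) -> 1
  row 4 [00100]: (0 XOR (0 IMPLIES 0)) -> 1
  row 5 [00101]: (0 XOR (1 IMPLIES 0)) -> 0
  row 6 [00110]: (1 XOR (0 IMPLIES 0)) -> 0
  row 7 [00111]: (1 XOR (1 IMPLIES 0)) -> 1
  row 8 [01000]: (0 XOR (0 IMPLIES 0)) -> 1
  row 9 [01001]: (0 XOR (1 IMPLIES 0)) -> 0
  row 10 [01010]: (1 XOR (0 IMPLIES 0)) -> 0
  row 11 [01011]: (1 XOR (1 IMPLIES 0)) -> 1
  row 12 [01100]: (0 XOR (0 IMPLIES 0)) -> 1
  row 13 [01101]: (0 XOR (1 IMPLIES 0)) -> 0
  row 14 [01110]: (1 XOR (0 IMPLIES 0)) -> 0
  row 15 [01111]: (1 XOR (1 IMPLIES 0)) -> 1
  row 16 [10000]: (0 XOR (0 IMPLIES 1)) -> 1
  row 17 [10001]: (0 XOR (1 IMPLIES 1)) -> 1
  row 18 [10010]: (1 XOR (0 IMPLIES 1)) -> 0
  row 19 [10011]: (1 XOR (1 IMPLIES 1)) -> 0
  row 20 [10100]: (0 XOR (0 IMPLIES 1)) -> 1
  row 21 [10101]: (0 XOR (1 IMPLIES 1)) -> 1
  row 22 [10110]: (1 XOR (0 IMPLIES 1)) -> 0
  row 23 [10111]: (1 XOR (1 IMPLIES 1)) -> 0
  row 24 [11000]: (0 XOR (0 IMPLIES 1)) -> 1
  row 25 [11001]: (0 XOR (1 IMPLIES 1)) -> 1
  row 26 [11010]: (1 XOR (0 IMPLIES 1)) -> 0
  row 27 [11011]: (1 XOR (1 IMPLIES 1)) -> 0
  row 28 [11100]: (0 XOR (0 IMPLIES 1)) -> 1
  row 29 [11101]: (0 XOR (1 IMPLIES 1)) -> 1
  row 30 [11110]: (1 XOR (0 IMPLIES 1)) -> 0
  row 31 [11111]: (1 XOR (1 IMPLIES 1)) -> 0
Full result column, 4 rows per line (a,b,c fixed per line; d,e runs 00..11 left to right):
  rows 0-3 [a,b,c=000]: 1001  = hex 9
  rows 4-7 [a,b,c=001]: 1001  = hex 9
  rows 8-11 [a,b,c=010]: 1001  = hex 9
  rows 12-15 [a,b,c=011]: 1001  = hex 9
  rows 16-19 [a,b,c=100]: 1100  = hex C
  rows 20-23 [a,b,c=101]: 1100  = hex C
  rows 24-27 [a,b,c=110]: 1100  = hex C
  rows 28-31 [a,b,c=111]: 1100  = hex C
Output column (row 0 .. row 31) = 10011001100110011100110011001100
Output column grouped in 4s = 1001 1001 1001 1001 1100 1100 1100 1100 = 0x9999CCCC
Convert to decimal digit by digit (value = value*16 + digit):
  9 -> 9
  9*16 + 9 = 153
  153*16 + 9 = 2457
  2457*16 + 9 = 39321
  39321*16 + 12 (C) = 629148
  629148*16 + 12 (C) = 10066380
  10066380*16 + 12 (C) = 161062092
  161062092*16 + 12 (C) = 2576993484
Decimal = 2576993484

2576993484


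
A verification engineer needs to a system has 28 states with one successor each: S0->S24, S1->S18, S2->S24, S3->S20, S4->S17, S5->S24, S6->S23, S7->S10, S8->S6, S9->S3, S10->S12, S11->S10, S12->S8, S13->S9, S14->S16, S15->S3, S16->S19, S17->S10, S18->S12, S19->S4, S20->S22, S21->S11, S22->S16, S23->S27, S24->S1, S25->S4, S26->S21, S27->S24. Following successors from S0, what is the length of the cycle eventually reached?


Trace from S0 until a state repeats:
  S0 -> S24 -> S1 -> S18 -> S12 -> S8 -> S6 -> S23 -> S27 -> S24
S24 first seen at step 1, revisited at step 9.
Cycle length = 9 - 1 = 8

8


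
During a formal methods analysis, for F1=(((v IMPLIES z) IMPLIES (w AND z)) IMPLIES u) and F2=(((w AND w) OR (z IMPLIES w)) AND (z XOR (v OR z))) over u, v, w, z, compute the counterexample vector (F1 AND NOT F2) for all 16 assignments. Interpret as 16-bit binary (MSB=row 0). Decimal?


F1 = (((v IMPLIES z) IMPLIES (w AND z)) IMPLIES u)
F2 = (((w AND w) OR (z IMPLIES w)) AND (z XOR (v OR z)))
Counterexample to F1=>F2 is where F1=1 and F2=0.
Evaluate each row (bits = u,v,w,z, MSB first):
  row 0 [0000]: F1=1 F2=0 -> F1&~F2 -> 1
  row 1 [0001]: F1=1 F2=0 -> F1&~F2 -> 1
  row 2 [0010]: F1=1 F2=0 -> F1&~F2 -> 1
  row 3 [0011]: F1=0 F2=0 -> F1&~F2 -> 0
  row 4 [0100]: F1=0 F2=1 -> F1&~F2 -> 0
  row 5 [0101]: F1=1 F2=0 -> F1&~F2 -> 1
  row 6 [0110]: F1=0 F2=1 -> F1&~F2 -> 0
  row 7 [0111]: F1=0 F2=0 -> F1&~F2 -> 0
  row 8 [1000]: F1=1 F2=0 -> F1&~F2 -> 1
  row 9 [1001]: F1=1 F2=0 -> F1&~F2 -> 1
  row 10 [1010]: F1=1 F2=0 -> F1&~F2 -> 1
  row 11 [1011]: F1=1 F2=0 -> F1&~F2 -> 1
  row 12 [1100]: F1=1 F2=1 -> F1&~F2 -> 0
  row 13 [1101]: F1=1 F2=0 -> F1&~F2 -> 1
  row 14 [1110]: F1=1 F2=1 -> F1&~F2 -> 0
  row 15 [1111]: F1=1 F2=0 -> F1&~F2 -> 1
Full result column, 4 rows per line (u,v fixed per line; w,z runs 00..11 left to right):
  rows 0-3 [u,v=00]: 1110  = hex E
  rows 4-7 [u,v=01]: 0100  = hex 4
  rows 8-11 [u,v=10]: 1111  = hex F
  rows 12-15 [u,v=11]: 0101  = hex 5
Counterexample vector (row 0 .. row 15) = 1110010011110101
Output column grouped in 4s = 1110 0100 1111 0101 = 0xE4F5
Convert to decimal digit by digit (value = value*16 + digit):
  E -> 14
  14*16 + 4 = 228
  228*16 + 15 (F) = 3663
  3663*16 + 5 = 58613
Decimal = 58613

58613


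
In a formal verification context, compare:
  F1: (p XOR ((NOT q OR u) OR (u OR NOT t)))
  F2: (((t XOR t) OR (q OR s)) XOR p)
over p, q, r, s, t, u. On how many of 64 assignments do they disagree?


F1 = (p XOR ((NOT q OR u) OR (u OR NOT t)))
F2 = (((t XOR t) OR (q OR s)) XOR p)
Evaluate both on each of 64 rows (bits = p,q,r,s,t,u):
  row 0 [000000]: F1=1 F2=0 (differ) -> 1
  row 1 [000001]: F1=1 F2=0 (differ) -> 1
  row 2 [000010]: F1=1 F2=0 (differ) -> 1
  row 3 [000011]: F1=1 F2=0 (differ) -> 1
  row 4 [000100]: F1=1 F2=1 -> 0
  (every remaining row is evaluated the same way; all 64 results are listed next)
Full result column, 8 rows per line (p,q,r fixed per line; s,t,u runs 000..111 left to right):
  rows 0-7 [p,q,r=000]: 11110000  (ones: 4)
  rows 8-15 [p,q,r=001]: 11110000  (ones: 4)
  rows 16-23 [p,q,r=010]: 00100010  (ones: 2)
  rows 24-31 [p,q,r=011]: 00100010  (ones: 2)
  rows 32-39 [p,q,r=100]: 11110000  (ones: 4)
  rows 40-47 [p,q,r=101]: 11110000  (ones: 4)
  rows 48-55 [p,q,r=110]: 00100010  (ones: 2)
  rows 56-63 [p,q,r=111]: 00100010  (ones: 2)
Disagreements = 4+4+2+2+4+4+2+2 = 24

24


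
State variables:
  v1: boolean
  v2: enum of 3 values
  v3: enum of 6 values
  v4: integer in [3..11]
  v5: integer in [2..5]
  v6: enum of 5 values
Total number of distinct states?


State space = product of domain sizes of all variables.
Domain sizes:
  v1 (boolean): 2
  v2 (enum of 3 values): 3
  v3 (enum of 6 values): 6
  v4 (integer in [3..11]): 9
  v5 (integer in [2..5]): 4
  v6 (enum of 5 values): 5
Product = 2 * 3 * 6 * 9 * 4 * 5 = 6480

6480


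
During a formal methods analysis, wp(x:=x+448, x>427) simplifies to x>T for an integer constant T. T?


Formula: wp(x:=E, P) = P[E/x] (substitute E for x in postcondition)
Step 1: Postcondition: x>427
Step 2: Substitute x+448 for x: x+448>427
Step 3: Solve for x: x > 427-448 = -21

-21


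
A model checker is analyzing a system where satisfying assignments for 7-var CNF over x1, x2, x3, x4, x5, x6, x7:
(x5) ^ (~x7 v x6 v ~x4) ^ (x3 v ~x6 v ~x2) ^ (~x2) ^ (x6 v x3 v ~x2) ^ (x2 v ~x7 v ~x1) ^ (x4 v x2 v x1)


CNF with 7 clauses over 7 vars (128 assignments).
An assignment satisfies CNF iff every clause has >=1 true literal.
Check each row (bits = x1,x2,x3,x4,x5,x6,x7; clause T/F shown):
  row 0 [0000000]: clauses=FTTTTTF -> 0
  row 1 [0000001]: clauses=FTTTTTF -> 0
  row 2 [0000010]: clauses=FTTTTTF -> 0
  row 3 [0000011]: clauses=FTTTTTF -> 0
  row 4 [0000100]: clauses=TTTTTTF -> 0
  (every remaining row is evaluated the same way; all 128 results are listed next)
Full result column, 8 rows per line (x1,x2,x3,x4 fixed per line; x5,x6,x7 runs 000..111 left to right):
  rows 0-7 [x1,x2,x3,x4=0000]: 00000000  (ones: 0)
  rows 8-15 [x1,x2,x3,x4=0001]: 00001011  (ones: 3)
  rows 16-23 [x1,x2,x3,x4=0010]: 00000000  (ones: 0)
  rows 24-31 [x1,x2,x3,x4=0011]: 00001011  (ones: 3)
  rows 32-39 [x1,x2,x3,x4=0100]: 00000000  (ones: 0)
  rows 40-47 [x1,x2,x3,x4=0101]: 00000000  (ones: 0)
  rows 48-55 [x1,x2,x3,x4=0110]: 00000000  (ones: 0)
  rows 56-63 [x1,x2,x3,x4=0111]: 00000000  (ones: 0)
  rows 64-71 [x1,x2,x3,x4=1000]: 00001010  (ones: 2)
  rows 72-79 [x1,x2,x3,x4=1001]: 00001010  (ones: 2)
  rows 80-87 [x1,x2,x3,x4=1010]: 00001010  (ones: 2)
  rows 88-95 [x1,x2,x3,x4=1011]: 00001010  (ones: 2)
  rows 96-103 [x1,x2,x3,x4=1100]: 00000000  (ones: 0)
  rows 104-111 [x1,x2,x3,x4=1101]: 00000000  (ones: 0)
  rows 112-119 [x1,x2,x3,x4=1110]: 00000000  (ones: 0)
  rows 120-127 [x1,x2,x3,x4=1111]: 00000000  (ones: 0)
Satisfying assignments = 0+3+0+3+0+0+0+0+2+2+2+2+0+0+0+0 = 14

14


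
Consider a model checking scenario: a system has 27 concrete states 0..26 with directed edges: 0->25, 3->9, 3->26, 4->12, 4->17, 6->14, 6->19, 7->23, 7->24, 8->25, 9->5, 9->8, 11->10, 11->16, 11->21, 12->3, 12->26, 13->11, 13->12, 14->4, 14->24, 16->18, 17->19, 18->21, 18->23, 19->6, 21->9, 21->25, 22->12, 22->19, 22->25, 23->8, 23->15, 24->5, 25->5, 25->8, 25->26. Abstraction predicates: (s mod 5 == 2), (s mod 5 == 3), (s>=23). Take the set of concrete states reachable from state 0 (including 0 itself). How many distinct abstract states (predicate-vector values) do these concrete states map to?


BFS from 0:
Concrete reachable: {0, 5, 8, 25, 26}
Abstract via predicates (s mod 5 == 2), (s mod 5 == 3), (s>=23):
  (0,0,0) <- {0, 5}
  (0,0,1) <- {25, 26}
  (0,1,0) <- {8}
Distinct abstract states = 3

3


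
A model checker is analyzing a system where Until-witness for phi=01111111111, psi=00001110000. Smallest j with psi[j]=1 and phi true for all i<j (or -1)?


(phi U psi) at 0: need smallest j with psi[j]=1 and phi[i]=1 for all i in [0,j).
Scan from step 0:
  step 0: phi=0 -> phi-prefix broken from here
  step 4: psi=1 but phi already failed -> not a witness
  step 5: psi=1 but phi already failed -> not a witness
  step 6: psi=1 but phi already failed -> not a witness
  end of trace: no witness -> -1
Witness step = -1

-1


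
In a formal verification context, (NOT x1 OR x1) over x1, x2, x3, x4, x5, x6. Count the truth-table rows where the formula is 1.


Formula: (NOT x1 OR x1) over 6 vars (64 rows)
Evaluate each row (x1, x2, x3, x4, x5, x6 as bits, MSB first):
  row 0 [000000]: (NOT 0 OR 0) -> 1
  row 1 [000001]: (NOT 0 OR 0) -> 1
  row 2 [000010]: (NOT 0 OR 0) -> 1
  row 3 [000011]: (NOT 0 OR 0) -> 1
  row 4 [000100]: (NOT 0 OR 0) -> 1
  (every remaining row is evaluated the same way; all 64 results are listed next)
Full result column, 8 rows per line (x1,x2,x3 fixed per line; x4,x5,x6 runs 000..111 left to right):
  rows 0-7 [x1,x2,x3=000]: 11111111  (ones: 8)
  rows 8-15 [x1,x2,x3=001]: 11111111  (ones: 8)
  rows 16-23 [x1,x2,x3=010]: 11111111  (ones: 8)
  rows 24-31 [x1,x2,x3=011]: 11111111  (ones: 8)
  rows 32-39 [x1,x2,x3=100]: 11111111  (ones: 8)
  rows 40-47 [x1,x2,x3=101]: 11111111  (ones: 8)
  rows 48-55 [x1,x2,x3=110]: 11111111  (ones: 8)
  rows 56-63 [x1,x2,x3=111]: 11111111  (ones: 8)
Count of 1-rows = 8+8+8+8+8+8+8+8 = 64

64


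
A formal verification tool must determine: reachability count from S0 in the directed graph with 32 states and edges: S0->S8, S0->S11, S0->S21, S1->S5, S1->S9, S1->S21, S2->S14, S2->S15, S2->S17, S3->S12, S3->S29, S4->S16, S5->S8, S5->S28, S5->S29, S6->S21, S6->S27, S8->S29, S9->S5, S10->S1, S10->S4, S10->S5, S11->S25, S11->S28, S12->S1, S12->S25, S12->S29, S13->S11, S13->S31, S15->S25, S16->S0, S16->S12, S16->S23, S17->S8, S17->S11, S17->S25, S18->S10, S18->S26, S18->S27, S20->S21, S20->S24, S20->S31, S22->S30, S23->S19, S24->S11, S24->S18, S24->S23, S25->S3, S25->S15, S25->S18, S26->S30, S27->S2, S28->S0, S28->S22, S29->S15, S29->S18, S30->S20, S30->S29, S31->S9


BFS from S0:
  layer 0: {S0}
  layer 1: {S8, S11, S21}
  layer 2: {S25, S28, S29}
  layer 3: {S3, S15, S18, S22}
  layer 4: {S10, S12, S26, S27, S30}
  layer 5: {S1, S2, S4, S5, S20}
  layer 6: {S9, S14, S16, S17, S24, S31}
  layer 7: {S23}
  layer 8: {S19}
Reachable set: {S0, S1, S2, S3, S4, S5, S8, S9, S10, S11, S12, S14, S15, S16, S17, S18, S19, S20, S21, S22, S23, S24, S25, S26, S27, S28, S29, S30, S31}
Count = 29

29


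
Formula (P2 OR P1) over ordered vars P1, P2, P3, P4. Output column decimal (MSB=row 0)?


Formula: (P2 OR P1) over P1, P2, P3, P4 (16 rows)
Evaluate each row (bits = P1,P2,P3,P4, MSB first):
  row 0 [0000]: (0 OR 0) -> 0
  row 1 [0001]: (0 OR 0) -> 0
  row 2 [0010]: (0 OR 0) -> 0
  row 3 [0011]: (0 OR 0) -> 0
  row 4 [0100]: (1 OR 0) -> 1
  row 5 [0101]: (1 OR 0) -> 1
  row 6 [0110]: (1 OR 0) -> 1
  row 7 [0111]: (1 OR 0) -> 1
  row 8 [1000]: (0 OR 1) -> 1
  row 9 [1001]: (0 OR 1) -> 1
  row 10 [1010]: (0 OR 1) -> 1
  row 11 [1011]: (0 OR 1) -> 1
  row 12 [1100]: (1 OR 1) -> 1
  row 13 [1101]: (1 OR 1) -> 1
  row 14 [1110]: (1 OR 1) -> 1
  row 15 [1111]: (1 OR 1) -> 1
Full result column, 4 rows per line (P1,P2 fixed per line; P3,P4 runs 00..11 left to right):
  rows 0-3 [P1,P2=00]: 0000  = hex 0
  rows 4-7 [P1,P2=01]: 1111  = hex F
  rows 8-11 [P1,P2=10]: 1111  = hex F
  rows 12-15 [P1,P2=11]: 1111  = hex F
Output column (row 0 .. row 15) = 0000111111111111
Output column grouped in 4s = 0000 1111 1111 1111 = 0x0FFF
Convert to decimal digit by digit (value = value*16 + digit):
  0 -> 0
  0*16 + 15 (F) = 15
  15*16 + 15 (F) = 255
  255*16 + 15 (F) = 4095
Decimal = 4095

4095


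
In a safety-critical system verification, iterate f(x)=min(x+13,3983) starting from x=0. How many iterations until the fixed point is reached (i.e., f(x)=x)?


Step 1: x=0, cap=3983, increment=13
Step 2: x grows by 13 each step until capped at 3983; fixed point is x=3983
Step 3: iterations = ceil(3983/13) = 307

307


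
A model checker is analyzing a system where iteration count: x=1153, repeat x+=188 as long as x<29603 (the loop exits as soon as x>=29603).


Step 1: x goes from 1153 toward 29603 by 188; the body runs while x<29603, so iterations = ceil((bound-start)/step)
Step 2: Distance=28450
Step 3: ceil(28450/188)=152

152


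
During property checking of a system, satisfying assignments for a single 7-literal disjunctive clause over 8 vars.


Step 1: Total=2^8=256
Step 2: Unsat when all 7 false: 2^1=2
Step 3: Sat=256-2=254

254


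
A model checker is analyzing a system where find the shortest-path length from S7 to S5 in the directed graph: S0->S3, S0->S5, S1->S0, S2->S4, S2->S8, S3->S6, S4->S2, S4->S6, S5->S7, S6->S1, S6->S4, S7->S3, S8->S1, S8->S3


BFS layer-by-layer from S7:
  dist 0: {S7}
  dist 1: {S3}
  dist 2: {S6}
  dist 3: {S1, S4}
  dist 4: {S0, S2}
  dist 5: {S5, S8}
  -> S5 reached at distance 5
Shortest path length = 5

5


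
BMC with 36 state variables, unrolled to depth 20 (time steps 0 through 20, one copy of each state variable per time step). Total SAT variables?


BMC unrolls to depth k, creating one copy of each state var for steps 0..k.
Step count = 20 + 1 = 21 (steps 0 through 20)
Vars per step = 36
Total = 36 * 21 = 756

756


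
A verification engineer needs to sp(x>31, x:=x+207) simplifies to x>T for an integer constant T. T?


Formula: sp(P, x:=E) = exists old_x. (x = E[old_x/x]) AND P[old_x/x] (old_x is the value of x before the assignment; eliminate old_x by solving x = E[old_x/x] for old_x)
Step 1: Precondition P: x>31, i.e. old_x > 31
Step 2: Assignment gives x = old_x + 207, so old_x = x - 207
Step 3: Substitute into P: x - 207 > 31
Step 4: Simplify: x > 31+207 = 238

238


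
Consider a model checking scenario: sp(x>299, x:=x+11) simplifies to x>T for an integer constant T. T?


Formula: sp(P, x:=E) = exists old_x. (x = E[old_x/x]) AND P[old_x/x] (old_x is the value of x before the assignment; eliminate old_x by solving x = E[old_x/x] for old_x)
Step 1: Precondition P: x>299, i.e. old_x > 299
Step 2: Assignment gives x = old_x + 11, so old_x = x - 11
Step 3: Substitute into P: x - 11 > 299
Step 4: Simplify: x > 299+11 = 310

310


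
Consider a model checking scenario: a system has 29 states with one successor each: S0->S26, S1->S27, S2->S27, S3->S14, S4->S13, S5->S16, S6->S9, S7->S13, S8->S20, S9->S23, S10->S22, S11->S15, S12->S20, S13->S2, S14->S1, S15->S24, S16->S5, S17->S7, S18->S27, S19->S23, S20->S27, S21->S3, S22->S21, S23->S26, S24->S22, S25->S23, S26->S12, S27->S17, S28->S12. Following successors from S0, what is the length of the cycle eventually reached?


Trace from S0 until a state repeats:
  S0 -> S26 -> S12 -> S20 -> S27 -> S17 -> S7 -> S13 -> S2 -> S27
S27 first seen at step 4, revisited at step 9.
Cycle length = 9 - 4 = 5

5


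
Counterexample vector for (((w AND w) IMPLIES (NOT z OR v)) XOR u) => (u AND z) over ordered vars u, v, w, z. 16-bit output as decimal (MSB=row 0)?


F1 = (((w AND w) IMPLIES (NOT z OR v)) XOR u)
F2 = (u AND z)
Counterexample to F1=>F2 is where F1=1 and F2=0.
Evaluate each row (bits = u,v,w,z, MSB first):
  row 0 [0000]: F1=1 F2=0 -> F1&~F2 -> 1
  row 1 [0001]: F1=1 F2=0 -> F1&~F2 -> 1
  row 2 [0010]: F1=1 F2=0 -> F1&~F2 -> 1
  row 3 [0011]: F1=0 F2=0 -> F1&~F2 -> 0
  row 4 [0100]: F1=1 F2=0 -> F1&~F2 -> 1
  row 5 [0101]: F1=1 F2=0 -> F1&~F2 -> 1
  row 6 [0110]: F1=1 F2=0 -> F1&~F2 -> 1
  row 7 [0111]: F1=1 F2=0 -> F1&~F2 -> 1
  row 8 [1000]: F1=0 F2=0 -> F1&~F2 -> 0
  row 9 [1001]: F1=0 F2=1 -> F1&~F2 -> 0
  row 10 [1010]: F1=0 F2=0 -> F1&~F2 -> 0
  row 11 [1011]: F1=1 F2=1 -> F1&~F2 -> 0
  row 12 [1100]: F1=0 F2=0 -> F1&~F2 -> 0
  row 13 [1101]: F1=0 F2=1 -> F1&~F2 -> 0
  row 14 [1110]: F1=0 F2=0 -> F1&~F2 -> 0
  row 15 [1111]: F1=0 F2=1 -> F1&~F2 -> 0
Full result column, 4 rows per line (u,v fixed per line; w,z runs 00..11 left to right):
  rows 0-3 [u,v=00]: 1110  = hex E
  rows 4-7 [u,v=01]: 1111  = hex F
  rows 8-11 [u,v=10]: 0000  = hex 0
  rows 12-15 [u,v=11]: 0000  = hex 0
Counterexample vector (row 0 .. row 15) = 1110111100000000
Output column grouped in 4s = 1110 1111 0000 0000 = 0xEF00
Convert to decimal digit by digit (value = value*16 + digit):
  E -> 14
  14*16 + 15 (F) = 239
  239*16 + 0 = 3824
  3824*16 + 0 = 61184
Decimal = 61184

61184


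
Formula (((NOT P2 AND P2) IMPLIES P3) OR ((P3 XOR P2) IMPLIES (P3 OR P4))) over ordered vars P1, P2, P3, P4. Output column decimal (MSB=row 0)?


Formula: (((NOT P2 AND P2) IMPLIES P3) OR ((P3 XOR P2) IMPLIES (P3 OR P4))) over P1, P2, P3, P4 (16 rows)
Evaluate each row (bits = P1,P2,P3,P4, MSB first):
  row 0 [0000]: (((NOT 0 AND 0) IMPLIES 0) OR ((0 XOR 0) IMPLIES (0 OR 0))) -> 1
  row 1 [0001]: (((NOT 0 AND 0) IMPLIES 0) OR ((0 XOR 0) IMPLIES (0 OR 1))) -> 1
  row 2 [0010]: (((NOT 0 AND 0) IMPLIES 1) OR ((1 XOR 0) IMPLIES (1 OR 0))) -> 1
  row 3 [0011]: (((NOT 0 AND 0) IMPLIES 1) OR ((1 XOR 0) IMPLIES (1 OR 1))) -> 1
  row 4 [0100]: (((NOT 1 AND 1) IMPLIES 0) OR ((0 XOR 1) IMPLIES (0 OR 0))) -> 1
  row 5 [0101]: (((NOT 1 AND 1) IMPLIES 0) OR ((0 XOR 1) IMPLIES (0 OR 1))) -> 1
  row 6 [0110]: (((NOT 1 AND 1) IMPLIES 1) OR ((1 XOR 1) IMPLIES (1 OR 0))) -> 1
  row 7 [0111]: (((NOT 1 AND 1) IMPLIES 1) OR ((1 XOR 1) IMPLIES (1 OR 1))) -> 1
  row 8 [1000]: (((NOT 0 AND 0) IMPLIES 0) OR ((0 XOR 0) IMPLIES (0 OR 0))) -> 1
  row 9 [1001]: (((NOT 0 AND 0) IMPLIES 0) OR ((0 XOR 0) IMPLIES (0 OR 1))) -> 1
  row 10 [1010]: (((NOT 0 AND 0) IMPLIES 1) OR ((1 XOR 0) IMPLIES (1 OR 0))) -> 1
  row 11 [1011]: (((NOT 0 AND 0) IMPLIES 1) OR ((1 XOR 0) IMPLIES (1 OR 1))) -> 1
  row 12 [1100]: (((NOT 1 AND 1) IMPLIES 0) OR ((0 XOR 1) IMPLIES (0 OR 0))) -> 1
  row 13 [1101]: (((NOT 1 AND 1) IMPLIES 0) OR ((0 XOR 1) IMPLIES (0 OR 1))) -> 1
  row 14 [1110]: (((NOT 1 AND 1) IMPLIES 1) OR ((1 XOR 1) IMPLIES (1 OR 0))) -> 1
  row 15 [1111]: (((NOT 1 AND 1) IMPLIES 1) OR ((1 XOR 1) IMPLIES (1 OR 1))) -> 1
Full result column, 4 rows per line (P1,P2 fixed per line; P3,P4 runs 00..11 left to right):
  rows 0-3 [P1,P2=00]: 1111  = hex F
  rows 4-7 [P1,P2=01]: 1111  = hex F
  rows 8-11 [P1,P2=10]: 1111  = hex F
  rows 12-15 [P1,P2=11]: 1111  = hex F
Output column (row 0 .. row 15) = 1111111111111111
Output column grouped in 4s = 1111 1111 1111 1111 = 0xFFFF
Convert to decimal digit by digit (value = value*16 + digit):
  F -> 15
  15*16 + 15 (F) = 255
  255*16 + 15 (F) = 4095
  4095*16 + 15 (F) = 65535
Decimal = 65535

65535


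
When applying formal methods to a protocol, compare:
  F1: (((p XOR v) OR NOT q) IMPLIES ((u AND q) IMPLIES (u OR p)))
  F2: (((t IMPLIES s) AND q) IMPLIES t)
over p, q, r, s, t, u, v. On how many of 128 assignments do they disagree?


F1 = (((p XOR v) OR NOT q) IMPLIES ((u AND q) IMPLIES (u OR p)))
F2 = (((t IMPLIES s) AND q) IMPLIES t)
Evaluate both on each of 128 rows (bits = p,q,r,s,t,u,v):
  row 0 [0000000]: F1=1 F2=1 -> 0
  row 1 [0000001]: F1=1 F2=1 -> 0
  row 2 [0000010]: F1=1 F2=1 -> 0
  row 3 [0000011]: F1=1 F2=1 -> 0
  row 4 [0000100]: F1=1 F2=1 -> 0
  (every remaining row is evaluated the same way; all 128 results are listed next)
Full result column, 8 rows per line (p,q,r,s fixed per line; t,u,v runs 000..111 left to right):
  rows 0-7 [p,q,r,s=0000]: 00000000  (ones: 0)
  rows 8-15 [p,q,r,s=0001]: 00000000  (ones: 0)
  rows 16-23 [p,q,r,s=0010]: 00000000  (ones: 0)
  rows 24-31 [p,q,r,s=0011]: 00000000  (ones: 0)
  rows 32-39 [p,q,r,s=0100]: 11110000  (ones: 4)
  rows 40-47 [p,q,r,s=0101]: 11110000  (ones: 4)
  rows 48-55 [p,q,r,s=0110]: 11110000  (ones: 4)
  rows 56-63 [p,q,r,s=0111]: 11110000  (ones: 4)
  rows 64-71 [p,q,r,s=1000]: 00000000  (ones: 0)
  rows 72-79 [p,q,r,s=1001]: 00000000  (ones: 0)
  rows 80-87 [p,q,r,s=1010]: 00000000  (ones: 0)
  rows 88-95 [p,q,r,s=1011]: 00000000  (ones: 0)
  rows 96-103 [p,q,r,s=1100]: 11110000  (ones: 4)
  rows 104-111 [p,q,r,s=1101]: 11110000  (ones: 4)
  rows 112-119 [p,q,r,s=1110]: 11110000  (ones: 4)
  rows 120-127 [p,q,r,s=1111]: 11110000  (ones: 4)
Disagreements = 0+0+0+0+4+4+4+4+0+0+0+0+4+4+4+4 = 32

32


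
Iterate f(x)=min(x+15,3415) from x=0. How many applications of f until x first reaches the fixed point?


Step 1: x=0, cap=3415, increment=15
Step 2: x grows by 15 each step until capped at 3415; fixed point is x=3415
Step 3: iterations = ceil(3415/15) = 228

228


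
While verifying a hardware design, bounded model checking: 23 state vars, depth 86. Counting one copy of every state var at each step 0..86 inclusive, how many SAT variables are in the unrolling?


BMC unrolls to depth k, creating one copy of each state var for steps 0..k.
Step count = 86 + 1 = 87 (steps 0 through 86)
Vars per step = 23
Total = 23 * 87 = 2001

2001


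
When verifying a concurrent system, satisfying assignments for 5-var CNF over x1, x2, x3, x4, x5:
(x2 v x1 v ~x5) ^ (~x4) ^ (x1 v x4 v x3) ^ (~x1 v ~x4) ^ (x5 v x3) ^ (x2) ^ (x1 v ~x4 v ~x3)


CNF with 7 clauses over 5 vars (32 assignments).
An assignment satisfies CNF iff every clause has >=1 true literal.
Check each row (bits = x1,x2,x3,x4,x5; clause T/F shown):
  row 0 [00000]: clauses=TTFTFFT -> 0
  row 1 [00001]: clauses=FTFTTFT -> 0
  row 2 [00010]: clauses=TFTTFFT -> 0
  row 3 [00011]: clauses=FFTTTFT -> 0
  row 4 [00100]: clauses=TTTTTFT -> 0
  row 5 [00101]: clauses=FTTTTFT -> 0
  row 6 [00110]: clauses=TFTTTFF -> 0
  row 7 [00111]: clauses=FFTTTFF -> 0
  row 8 [01000]: clauses=TTFTFTT -> 0
  row 9 [01001]: clauses=TTFTTTT -> 0
  row 10 [01010]: clauses=TFTTFTT -> 0
  row 11 [01011]: clauses=TFTTTTT -> 0
  row 12 [01100]: clauses=TTTTTTT -> 1
  row 13 [01101]: clauses=TTTTTTT -> 1
  row 14 [01110]: clauses=TFTTTTF -> 0
  row 15 [01111]: clauses=TFTTTTF -> 0
  row 16 [10000]: clauses=TTTTFFT -> 0
  row 17 [10001]: clauses=TTTTTFT -> 0
  row 18 [10010]: clauses=TFTFFFT -> 0
  row 19 [10011]: clauses=TFTFTFT -> 0
  row 20 [10100]: clauses=TTTTTFT -> 0
  row 21 [10101]: clauses=TTTTTFT -> 0
  row 22 [10110]: clauses=TFTFTFT -> 0
  row 23 [10111]: clauses=TFTFTFT -> 0
  row 24 [11000]: clauses=TTTTFTT -> 0
  row 25 [11001]: clauses=TTTTTTT -> 1
  row 26 [11010]: clauses=TFTFFTT -> 0
  row 27 [11011]: clauses=TFTFTTT -> 0
  row 28 [11100]: clauses=TTTTTTT -> 1
  row 29 [11101]: clauses=TTTTTTT -> 1
  row 30 [11110]: clauses=TFTFTTT -> 0
  row 31 [11111]: clauses=TFTFTTT -> 0
Full result column, 8 rows per line (x1,x2 fixed per line; x3,x4,x5 runs 000..111 left to right):
  rows 0-7 [x1,x2=00]: 00000000  (ones: 0)
  rows 8-15 [x1,x2=01]: 00001100  (ones: 2)
  rows 16-23 [x1,x2=10]: 00000000  (ones: 0)
  rows 24-31 [x1,x2=11]: 01001100  (ones: 3)
Satisfying assignments = 0+2+0+3 = 5

5


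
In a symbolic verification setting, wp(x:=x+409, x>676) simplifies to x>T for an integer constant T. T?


Formula: wp(x:=E, P) = P[E/x] (substitute E for x in postcondition)
Step 1: Postcondition: x>676
Step 2: Substitute x+409 for x: x+409>676
Step 3: Solve for x: x > 676-409 = 267

267


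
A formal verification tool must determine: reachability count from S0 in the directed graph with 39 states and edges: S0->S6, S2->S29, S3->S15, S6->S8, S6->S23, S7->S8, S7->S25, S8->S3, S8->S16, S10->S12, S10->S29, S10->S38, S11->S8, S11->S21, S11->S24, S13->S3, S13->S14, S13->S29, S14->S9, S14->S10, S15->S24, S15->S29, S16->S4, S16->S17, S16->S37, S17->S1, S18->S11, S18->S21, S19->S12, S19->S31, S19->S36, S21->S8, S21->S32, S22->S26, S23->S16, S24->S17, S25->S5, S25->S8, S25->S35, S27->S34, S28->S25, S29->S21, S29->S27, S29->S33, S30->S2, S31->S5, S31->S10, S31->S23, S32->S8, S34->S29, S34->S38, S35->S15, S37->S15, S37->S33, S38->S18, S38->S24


BFS from S0:
  layer 0: {S0}
  layer 1: {S6}
  layer 2: {S8, S23}
  layer 3: {S3, S16}
  layer 4: {S4, S15, S17, S37}
  layer 5: {S1, S24, S29, S33}
  layer 6: {S21, S27}
  layer 7: {S32, S34}
  layer 8: {S38}
  layer 9: {S18}
  layer 10: {S11}
Reachable set: {S0, S1, S3, S4, S6, S8, S11, S15, S16, S17, S18, S21, S23, S24, S27, S29, S32, S33, S34, S37, S38}
Count = 21

21


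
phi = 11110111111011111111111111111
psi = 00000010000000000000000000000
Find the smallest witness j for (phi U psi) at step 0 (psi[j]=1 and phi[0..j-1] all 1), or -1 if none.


(phi U psi) at 0: need smallest j with psi[j]=1 and phi[i]=1 for all i in [0,j).
Scan from step 0:
  step 0: phi=1, psi=0 -> continue
  step 1: phi=1, psi=0 -> continue
  step 2: phi=1, psi=0 -> continue
  step 3: phi=1, psi=0 -> continue
  step 4: phi=0 -> phi-prefix broken from here
  step 6: psi=1 but phi already failed -> not a witness
  end of trace: no witness -> -1
Witness step = -1

-1


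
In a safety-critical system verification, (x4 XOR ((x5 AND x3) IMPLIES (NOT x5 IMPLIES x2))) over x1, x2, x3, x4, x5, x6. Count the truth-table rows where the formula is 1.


Formula: (x4 XOR ((x5 AND x3) IMPLIES (NOT x5 IMPLIES x2))) over 6 vars (64 rows)
Evaluate each row (x1, x2, x3, x4, x5, x6 as bits, MSB first):
  row 0 [000000]: (0 XOR ((0 AND 0) IMPLIES (NOT 0 IMPLIES 0))) -> 1
  row 1 [000001]: (0 XOR ((0 AND 0) IMPLIES (NOT 0 IMPLIES 0))) -> 1
  row 2 [000010]: (0 XOR ((1 AND 0) IMPLIES (NOT 1 IMPLIES 0))) -> 1
  row 3 [000011]: (0 XOR ((1 AND 0) IMPLIES (NOT 1 IMPLIES 0))) -> 1
  row 4 [000100]: (1 XOR ((0 AND 0) IMPLIES (NOT 0 IMPLIES 0))) -> 0
  (every remaining row is evaluated the same way; all 64 results are listed next)
Full result column, 8 rows per line (x1,x2,x3 fixed per line; x4,x5,x6 runs 000..111 left to right):
  rows 0-7 [x1,x2,x3=000]: 11110000  (ones: 4)
  rows 8-15 [x1,x2,x3=001]: 11110000  (ones: 4)
  rows 16-23 [x1,x2,x3=010]: 11110000  (ones: 4)
  rows 24-31 [x1,x2,x3=011]: 11110000  (ones: 4)
  rows 32-39 [x1,x2,x3=100]: 11110000  (ones: 4)
  rows 40-47 [x1,x2,x3=101]: 11110000  (ones: 4)
  rows 48-55 [x1,x2,x3=110]: 11110000  (ones: 4)
  rows 56-63 [x1,x2,x3=111]: 11110000  (ones: 4)
Count of 1-rows = 4+4+4+4+4+4+4+4 = 32

32
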